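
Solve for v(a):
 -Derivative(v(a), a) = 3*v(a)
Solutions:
 v(a) = C1*exp(-3*a)


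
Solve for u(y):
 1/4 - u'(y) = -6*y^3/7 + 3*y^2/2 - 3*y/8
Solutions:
 u(y) = C1 + 3*y^4/14 - y^3/2 + 3*y^2/16 + y/4


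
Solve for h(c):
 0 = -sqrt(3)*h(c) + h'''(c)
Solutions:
 h(c) = C3*exp(3^(1/6)*c) + (C1*sin(3^(2/3)*c/2) + C2*cos(3^(2/3)*c/2))*exp(-3^(1/6)*c/2)


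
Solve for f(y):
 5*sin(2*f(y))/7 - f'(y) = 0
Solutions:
 -5*y/7 + log(cos(2*f(y)) - 1)/4 - log(cos(2*f(y)) + 1)/4 = C1


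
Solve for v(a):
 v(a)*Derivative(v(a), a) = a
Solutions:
 v(a) = -sqrt(C1 + a^2)
 v(a) = sqrt(C1 + a^2)


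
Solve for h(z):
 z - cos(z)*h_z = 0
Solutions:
 h(z) = C1 + Integral(z/cos(z), z)


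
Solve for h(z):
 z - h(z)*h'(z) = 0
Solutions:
 h(z) = -sqrt(C1 + z^2)
 h(z) = sqrt(C1 + z^2)


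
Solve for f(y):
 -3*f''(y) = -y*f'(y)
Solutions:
 f(y) = C1 + C2*erfi(sqrt(6)*y/6)


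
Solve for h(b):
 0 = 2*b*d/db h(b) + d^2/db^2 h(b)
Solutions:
 h(b) = C1 + C2*erf(b)


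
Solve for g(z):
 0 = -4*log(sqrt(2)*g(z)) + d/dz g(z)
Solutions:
 -Integral(1/(2*log(_y) + log(2)), (_y, g(z)))/2 = C1 - z


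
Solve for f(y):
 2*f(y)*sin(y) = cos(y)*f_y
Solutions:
 f(y) = C1/cos(y)^2


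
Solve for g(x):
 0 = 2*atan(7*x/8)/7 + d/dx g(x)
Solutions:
 g(x) = C1 - 2*x*atan(7*x/8)/7 + 8*log(49*x^2 + 64)/49


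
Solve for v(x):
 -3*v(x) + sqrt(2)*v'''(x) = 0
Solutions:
 v(x) = C3*exp(2^(5/6)*3^(1/3)*x/2) + (C1*sin(6^(5/6)*x/4) + C2*cos(6^(5/6)*x/4))*exp(-2^(5/6)*3^(1/3)*x/4)


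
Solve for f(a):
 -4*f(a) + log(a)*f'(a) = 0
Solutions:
 f(a) = C1*exp(4*li(a))


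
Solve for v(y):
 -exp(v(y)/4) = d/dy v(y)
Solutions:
 v(y) = 4*log(1/(C1 + y)) + 8*log(2)


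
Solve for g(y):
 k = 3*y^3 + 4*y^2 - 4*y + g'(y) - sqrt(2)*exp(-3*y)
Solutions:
 g(y) = C1 + k*y - 3*y^4/4 - 4*y^3/3 + 2*y^2 - sqrt(2)*exp(-3*y)/3


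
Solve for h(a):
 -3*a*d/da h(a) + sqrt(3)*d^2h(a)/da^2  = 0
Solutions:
 h(a) = C1 + C2*erfi(sqrt(2)*3^(1/4)*a/2)


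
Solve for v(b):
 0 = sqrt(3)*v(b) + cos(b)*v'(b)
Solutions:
 v(b) = C1*(sin(b) - 1)^(sqrt(3)/2)/(sin(b) + 1)^(sqrt(3)/2)


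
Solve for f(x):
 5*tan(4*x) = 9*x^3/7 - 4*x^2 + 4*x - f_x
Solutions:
 f(x) = C1 + 9*x^4/28 - 4*x^3/3 + 2*x^2 + 5*log(cos(4*x))/4


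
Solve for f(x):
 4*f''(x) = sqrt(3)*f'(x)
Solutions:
 f(x) = C1 + C2*exp(sqrt(3)*x/4)


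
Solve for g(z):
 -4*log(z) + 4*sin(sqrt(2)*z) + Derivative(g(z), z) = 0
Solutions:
 g(z) = C1 + 4*z*log(z) - 4*z + 2*sqrt(2)*cos(sqrt(2)*z)


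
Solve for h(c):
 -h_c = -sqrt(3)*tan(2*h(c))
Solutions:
 h(c) = -asin(C1*exp(2*sqrt(3)*c))/2 + pi/2
 h(c) = asin(C1*exp(2*sqrt(3)*c))/2


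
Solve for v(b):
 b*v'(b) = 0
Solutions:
 v(b) = C1


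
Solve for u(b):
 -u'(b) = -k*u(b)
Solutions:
 u(b) = C1*exp(b*k)


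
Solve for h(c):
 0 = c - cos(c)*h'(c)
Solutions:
 h(c) = C1 + Integral(c/cos(c), c)


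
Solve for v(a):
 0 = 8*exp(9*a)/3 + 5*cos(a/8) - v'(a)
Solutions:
 v(a) = C1 + 8*exp(9*a)/27 + 40*sin(a/8)


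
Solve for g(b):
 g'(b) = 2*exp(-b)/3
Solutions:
 g(b) = C1 - 2*exp(-b)/3


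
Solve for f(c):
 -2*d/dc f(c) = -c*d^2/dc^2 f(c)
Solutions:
 f(c) = C1 + C2*c^3


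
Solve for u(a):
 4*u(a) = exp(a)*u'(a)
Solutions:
 u(a) = C1*exp(-4*exp(-a))


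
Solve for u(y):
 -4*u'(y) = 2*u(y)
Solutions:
 u(y) = C1*exp(-y/2)


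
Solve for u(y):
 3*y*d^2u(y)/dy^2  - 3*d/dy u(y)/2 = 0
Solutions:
 u(y) = C1 + C2*y^(3/2)


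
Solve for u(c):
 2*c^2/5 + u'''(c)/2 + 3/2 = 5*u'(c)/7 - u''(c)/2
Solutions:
 u(c) = C1 + C2*exp(c*(-7 + sqrt(329))/14) + C3*exp(-c*(7 + sqrt(329))/14) + 14*c^3/75 + 49*c^2/125 + 4291*c/1250


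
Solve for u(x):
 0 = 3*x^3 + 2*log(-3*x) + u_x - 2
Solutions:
 u(x) = C1 - 3*x^4/4 - 2*x*log(-x) + 2*x*(2 - log(3))


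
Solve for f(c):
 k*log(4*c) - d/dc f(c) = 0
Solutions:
 f(c) = C1 + c*k*log(c) - c*k + c*k*log(4)


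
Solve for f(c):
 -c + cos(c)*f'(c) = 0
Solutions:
 f(c) = C1 + Integral(c/cos(c), c)


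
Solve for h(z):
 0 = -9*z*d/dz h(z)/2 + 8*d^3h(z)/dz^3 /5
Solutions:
 h(z) = C1 + Integral(C2*airyai(2^(2/3)*45^(1/3)*z/4) + C3*airybi(2^(2/3)*45^(1/3)*z/4), z)


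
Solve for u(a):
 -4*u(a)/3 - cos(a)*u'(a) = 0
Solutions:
 u(a) = C1*(sin(a) - 1)^(2/3)/(sin(a) + 1)^(2/3)


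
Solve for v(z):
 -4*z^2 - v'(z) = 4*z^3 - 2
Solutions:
 v(z) = C1 - z^4 - 4*z^3/3 + 2*z


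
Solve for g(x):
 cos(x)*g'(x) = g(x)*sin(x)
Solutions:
 g(x) = C1/cos(x)


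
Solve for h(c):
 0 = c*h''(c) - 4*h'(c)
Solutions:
 h(c) = C1 + C2*c^5


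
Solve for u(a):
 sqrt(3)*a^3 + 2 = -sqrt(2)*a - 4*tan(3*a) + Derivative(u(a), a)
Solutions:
 u(a) = C1 + sqrt(3)*a^4/4 + sqrt(2)*a^2/2 + 2*a - 4*log(cos(3*a))/3


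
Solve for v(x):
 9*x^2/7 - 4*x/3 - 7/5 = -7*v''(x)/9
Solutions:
 v(x) = C1 + C2*x - 27*x^4/196 + 2*x^3/7 + 9*x^2/10


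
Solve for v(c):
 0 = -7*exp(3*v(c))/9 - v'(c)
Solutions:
 v(c) = log(1/(C1 + 7*c))/3 + log(3)/3
 v(c) = log((-3^(1/3) - 3^(5/6)*I)*(1/(C1 + 7*c))^(1/3)/2)
 v(c) = log((-3^(1/3) + 3^(5/6)*I)*(1/(C1 + 7*c))^(1/3)/2)


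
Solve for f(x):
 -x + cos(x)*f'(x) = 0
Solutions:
 f(x) = C1 + Integral(x/cos(x), x)


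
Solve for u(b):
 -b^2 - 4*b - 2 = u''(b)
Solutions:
 u(b) = C1 + C2*b - b^4/12 - 2*b^3/3 - b^2


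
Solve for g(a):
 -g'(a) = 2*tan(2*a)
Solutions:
 g(a) = C1 + log(cos(2*a))


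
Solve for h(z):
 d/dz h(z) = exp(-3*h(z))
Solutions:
 h(z) = log(C1 + 3*z)/3
 h(z) = log((-3^(1/3) - 3^(5/6)*I)*(C1 + z)^(1/3)/2)
 h(z) = log((-3^(1/3) + 3^(5/6)*I)*(C1 + z)^(1/3)/2)


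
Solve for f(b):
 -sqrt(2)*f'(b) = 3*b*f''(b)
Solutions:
 f(b) = C1 + C2*b^(1 - sqrt(2)/3)


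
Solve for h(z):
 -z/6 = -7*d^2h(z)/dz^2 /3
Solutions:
 h(z) = C1 + C2*z + z^3/84


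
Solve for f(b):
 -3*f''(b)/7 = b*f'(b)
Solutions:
 f(b) = C1 + C2*erf(sqrt(42)*b/6)


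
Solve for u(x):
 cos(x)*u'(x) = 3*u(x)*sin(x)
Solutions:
 u(x) = C1/cos(x)^3


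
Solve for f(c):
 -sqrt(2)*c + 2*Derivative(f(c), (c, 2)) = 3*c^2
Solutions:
 f(c) = C1 + C2*c + c^4/8 + sqrt(2)*c^3/12


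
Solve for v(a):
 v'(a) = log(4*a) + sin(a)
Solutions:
 v(a) = C1 + a*log(a) - a + 2*a*log(2) - cos(a)


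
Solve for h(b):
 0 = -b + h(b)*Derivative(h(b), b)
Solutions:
 h(b) = -sqrt(C1 + b^2)
 h(b) = sqrt(C1 + b^2)


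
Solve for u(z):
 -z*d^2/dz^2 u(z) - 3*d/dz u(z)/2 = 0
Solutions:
 u(z) = C1 + C2/sqrt(z)


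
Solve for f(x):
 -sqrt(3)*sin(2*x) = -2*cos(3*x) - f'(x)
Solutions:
 f(x) = C1 - 2*sin(3*x)/3 - sqrt(3)*cos(2*x)/2


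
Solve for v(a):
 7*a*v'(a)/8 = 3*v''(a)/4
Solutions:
 v(a) = C1 + C2*erfi(sqrt(21)*a/6)


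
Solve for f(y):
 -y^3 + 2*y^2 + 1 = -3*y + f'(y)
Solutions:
 f(y) = C1 - y^4/4 + 2*y^3/3 + 3*y^2/2 + y


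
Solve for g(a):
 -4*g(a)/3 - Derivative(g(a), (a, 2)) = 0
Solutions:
 g(a) = C1*sin(2*sqrt(3)*a/3) + C2*cos(2*sqrt(3)*a/3)


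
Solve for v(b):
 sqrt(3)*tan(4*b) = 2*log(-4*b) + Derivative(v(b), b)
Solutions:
 v(b) = C1 - 2*b*log(-b) - 4*b*log(2) + 2*b - sqrt(3)*log(cos(4*b))/4


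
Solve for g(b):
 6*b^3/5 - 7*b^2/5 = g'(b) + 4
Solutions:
 g(b) = C1 + 3*b^4/10 - 7*b^3/15 - 4*b


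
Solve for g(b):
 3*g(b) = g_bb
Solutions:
 g(b) = C1*exp(-sqrt(3)*b) + C2*exp(sqrt(3)*b)


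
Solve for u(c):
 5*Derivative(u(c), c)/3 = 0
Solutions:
 u(c) = C1


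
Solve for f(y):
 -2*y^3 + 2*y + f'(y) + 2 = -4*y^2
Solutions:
 f(y) = C1 + y^4/2 - 4*y^3/3 - y^2 - 2*y


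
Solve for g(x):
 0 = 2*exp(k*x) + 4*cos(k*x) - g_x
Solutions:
 g(x) = C1 + 2*exp(k*x)/k + 4*sin(k*x)/k


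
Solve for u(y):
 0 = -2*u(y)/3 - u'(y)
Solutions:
 u(y) = C1*exp(-2*y/3)


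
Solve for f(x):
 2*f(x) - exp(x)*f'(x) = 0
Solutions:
 f(x) = C1*exp(-2*exp(-x))


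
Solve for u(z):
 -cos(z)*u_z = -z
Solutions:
 u(z) = C1 + Integral(z/cos(z), z)


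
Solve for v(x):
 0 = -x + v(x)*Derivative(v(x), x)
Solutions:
 v(x) = -sqrt(C1 + x^2)
 v(x) = sqrt(C1 + x^2)


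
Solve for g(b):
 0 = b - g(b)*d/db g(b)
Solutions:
 g(b) = -sqrt(C1 + b^2)
 g(b) = sqrt(C1 + b^2)


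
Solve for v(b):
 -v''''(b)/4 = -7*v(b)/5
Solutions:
 v(b) = C1*exp(-sqrt(2)*5^(3/4)*7^(1/4)*b/5) + C2*exp(sqrt(2)*5^(3/4)*7^(1/4)*b/5) + C3*sin(sqrt(2)*5^(3/4)*7^(1/4)*b/5) + C4*cos(sqrt(2)*5^(3/4)*7^(1/4)*b/5)


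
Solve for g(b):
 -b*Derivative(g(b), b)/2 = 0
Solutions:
 g(b) = C1


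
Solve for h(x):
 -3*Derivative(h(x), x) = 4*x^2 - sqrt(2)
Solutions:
 h(x) = C1 - 4*x^3/9 + sqrt(2)*x/3


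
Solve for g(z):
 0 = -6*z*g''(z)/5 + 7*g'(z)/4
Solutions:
 g(z) = C1 + C2*z^(59/24)


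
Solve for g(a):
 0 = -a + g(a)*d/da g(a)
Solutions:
 g(a) = -sqrt(C1 + a^2)
 g(a) = sqrt(C1 + a^2)


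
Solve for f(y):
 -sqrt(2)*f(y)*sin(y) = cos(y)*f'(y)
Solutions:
 f(y) = C1*cos(y)^(sqrt(2))


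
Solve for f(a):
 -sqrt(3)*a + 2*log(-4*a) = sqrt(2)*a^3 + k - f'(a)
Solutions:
 f(a) = C1 + sqrt(2)*a^4/4 + sqrt(3)*a^2/2 + a*(k - 4*log(2) + 2) - 2*a*log(-a)


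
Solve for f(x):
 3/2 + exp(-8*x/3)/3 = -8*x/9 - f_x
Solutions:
 f(x) = C1 - 4*x^2/9 - 3*x/2 + exp(-8*x/3)/8


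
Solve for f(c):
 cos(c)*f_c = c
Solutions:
 f(c) = C1 + Integral(c/cos(c), c)


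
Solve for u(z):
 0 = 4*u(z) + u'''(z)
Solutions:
 u(z) = C3*exp(-2^(2/3)*z) + (C1*sin(2^(2/3)*sqrt(3)*z/2) + C2*cos(2^(2/3)*sqrt(3)*z/2))*exp(2^(2/3)*z/2)


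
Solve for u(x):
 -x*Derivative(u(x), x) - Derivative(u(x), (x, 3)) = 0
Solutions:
 u(x) = C1 + Integral(C2*airyai(-x) + C3*airybi(-x), x)


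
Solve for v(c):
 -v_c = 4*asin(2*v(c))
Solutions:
 Integral(1/asin(2*_y), (_y, v(c))) = C1 - 4*c


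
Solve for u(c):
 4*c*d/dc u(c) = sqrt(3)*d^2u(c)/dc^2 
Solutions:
 u(c) = C1 + C2*erfi(sqrt(2)*3^(3/4)*c/3)


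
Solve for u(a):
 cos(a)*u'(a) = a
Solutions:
 u(a) = C1 + Integral(a/cos(a), a)


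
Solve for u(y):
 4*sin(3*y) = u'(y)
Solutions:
 u(y) = C1 - 4*cos(3*y)/3


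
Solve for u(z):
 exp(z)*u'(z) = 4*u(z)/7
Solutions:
 u(z) = C1*exp(-4*exp(-z)/7)


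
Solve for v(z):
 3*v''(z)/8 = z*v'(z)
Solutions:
 v(z) = C1 + C2*erfi(2*sqrt(3)*z/3)


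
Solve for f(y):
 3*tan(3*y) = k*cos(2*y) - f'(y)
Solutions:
 f(y) = C1 + k*sin(2*y)/2 + log(cos(3*y))


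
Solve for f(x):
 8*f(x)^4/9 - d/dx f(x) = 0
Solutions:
 f(x) = 3^(1/3)*(-1/(C1 + 8*x))^(1/3)
 f(x) = (-1/(C1 + 8*x))^(1/3)*(-3^(1/3) - 3^(5/6)*I)/2
 f(x) = (-1/(C1 + 8*x))^(1/3)*(-3^(1/3) + 3^(5/6)*I)/2


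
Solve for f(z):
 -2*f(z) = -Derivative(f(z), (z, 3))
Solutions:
 f(z) = C3*exp(2^(1/3)*z) + (C1*sin(2^(1/3)*sqrt(3)*z/2) + C2*cos(2^(1/3)*sqrt(3)*z/2))*exp(-2^(1/3)*z/2)


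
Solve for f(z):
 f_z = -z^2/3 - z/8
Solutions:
 f(z) = C1 - z^3/9 - z^2/16


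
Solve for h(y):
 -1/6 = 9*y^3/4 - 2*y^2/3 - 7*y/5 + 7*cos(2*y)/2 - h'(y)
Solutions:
 h(y) = C1 + 9*y^4/16 - 2*y^3/9 - 7*y^2/10 + y/6 + 7*sin(2*y)/4


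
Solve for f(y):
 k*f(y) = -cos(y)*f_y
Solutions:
 f(y) = C1*exp(k*(log(sin(y) - 1) - log(sin(y) + 1))/2)


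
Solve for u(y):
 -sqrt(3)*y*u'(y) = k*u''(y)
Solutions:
 u(y) = C1 + C2*sqrt(k)*erf(sqrt(2)*3^(1/4)*y*sqrt(1/k)/2)


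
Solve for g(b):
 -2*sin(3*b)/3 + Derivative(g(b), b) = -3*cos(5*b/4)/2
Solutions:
 g(b) = C1 - 6*sin(5*b/4)/5 - 2*cos(3*b)/9


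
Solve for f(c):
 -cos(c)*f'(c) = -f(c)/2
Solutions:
 f(c) = C1*(sin(c) + 1)^(1/4)/(sin(c) - 1)^(1/4)


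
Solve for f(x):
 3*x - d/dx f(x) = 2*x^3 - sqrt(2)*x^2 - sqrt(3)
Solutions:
 f(x) = C1 - x^4/2 + sqrt(2)*x^3/3 + 3*x^2/2 + sqrt(3)*x


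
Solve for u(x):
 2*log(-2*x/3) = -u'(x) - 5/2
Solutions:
 u(x) = C1 - 2*x*log(-x) + x*(-2*log(2) - 1/2 + 2*log(3))


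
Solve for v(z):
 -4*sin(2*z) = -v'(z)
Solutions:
 v(z) = C1 - 2*cos(2*z)


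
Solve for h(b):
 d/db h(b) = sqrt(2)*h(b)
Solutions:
 h(b) = C1*exp(sqrt(2)*b)


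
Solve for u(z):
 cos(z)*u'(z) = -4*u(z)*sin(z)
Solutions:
 u(z) = C1*cos(z)^4


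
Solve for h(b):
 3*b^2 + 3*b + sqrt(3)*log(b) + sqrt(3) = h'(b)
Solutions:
 h(b) = C1 + b^3 + 3*b^2/2 + sqrt(3)*b*log(b)


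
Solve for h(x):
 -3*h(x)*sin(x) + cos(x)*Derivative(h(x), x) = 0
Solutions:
 h(x) = C1/cos(x)^3


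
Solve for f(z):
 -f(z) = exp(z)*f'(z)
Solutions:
 f(z) = C1*exp(exp(-z))


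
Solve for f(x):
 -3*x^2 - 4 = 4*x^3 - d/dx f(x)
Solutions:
 f(x) = C1 + x^4 + x^3 + 4*x


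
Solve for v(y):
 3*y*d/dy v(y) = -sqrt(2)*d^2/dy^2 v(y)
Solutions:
 v(y) = C1 + C2*erf(2^(1/4)*sqrt(3)*y/2)


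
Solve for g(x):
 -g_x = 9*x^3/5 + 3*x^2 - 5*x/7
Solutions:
 g(x) = C1 - 9*x^4/20 - x^3 + 5*x^2/14


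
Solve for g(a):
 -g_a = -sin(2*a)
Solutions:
 g(a) = C1 - cos(2*a)/2


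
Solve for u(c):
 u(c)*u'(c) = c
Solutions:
 u(c) = -sqrt(C1 + c^2)
 u(c) = sqrt(C1 + c^2)


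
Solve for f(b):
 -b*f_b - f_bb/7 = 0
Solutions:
 f(b) = C1 + C2*erf(sqrt(14)*b/2)


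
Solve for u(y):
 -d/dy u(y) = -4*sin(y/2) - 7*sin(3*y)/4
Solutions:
 u(y) = C1 - 8*cos(y/2) - 7*cos(3*y)/12


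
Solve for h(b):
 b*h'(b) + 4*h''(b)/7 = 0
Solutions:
 h(b) = C1 + C2*erf(sqrt(14)*b/4)


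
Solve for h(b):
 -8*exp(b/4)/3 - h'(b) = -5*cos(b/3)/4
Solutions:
 h(b) = C1 - 32*exp(b/4)/3 + 15*sin(b/3)/4


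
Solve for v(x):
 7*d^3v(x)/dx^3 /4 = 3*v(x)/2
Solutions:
 v(x) = C3*exp(6^(1/3)*7^(2/3)*x/7) + (C1*sin(2^(1/3)*3^(5/6)*7^(2/3)*x/14) + C2*cos(2^(1/3)*3^(5/6)*7^(2/3)*x/14))*exp(-6^(1/3)*7^(2/3)*x/14)


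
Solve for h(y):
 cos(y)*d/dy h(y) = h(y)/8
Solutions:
 h(y) = C1*(sin(y) + 1)^(1/16)/(sin(y) - 1)^(1/16)


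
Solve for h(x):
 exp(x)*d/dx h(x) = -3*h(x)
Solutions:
 h(x) = C1*exp(3*exp(-x))


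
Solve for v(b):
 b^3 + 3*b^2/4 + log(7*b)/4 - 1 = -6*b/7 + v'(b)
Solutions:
 v(b) = C1 + b^4/4 + b^3/4 + 3*b^2/7 + b*log(b)/4 - 5*b/4 + b*log(7)/4


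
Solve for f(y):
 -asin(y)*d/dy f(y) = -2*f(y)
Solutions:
 f(y) = C1*exp(2*Integral(1/asin(y), y))


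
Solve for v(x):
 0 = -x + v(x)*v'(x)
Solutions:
 v(x) = -sqrt(C1 + x^2)
 v(x) = sqrt(C1 + x^2)


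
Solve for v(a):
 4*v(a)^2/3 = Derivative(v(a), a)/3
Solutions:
 v(a) = -1/(C1 + 4*a)


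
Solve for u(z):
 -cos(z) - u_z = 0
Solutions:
 u(z) = C1 - sin(z)


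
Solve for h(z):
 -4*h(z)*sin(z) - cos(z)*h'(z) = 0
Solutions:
 h(z) = C1*cos(z)^4


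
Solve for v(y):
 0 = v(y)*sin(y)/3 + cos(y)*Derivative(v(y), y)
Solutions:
 v(y) = C1*cos(y)^(1/3)


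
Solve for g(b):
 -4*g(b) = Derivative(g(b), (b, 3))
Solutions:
 g(b) = C3*exp(-2^(2/3)*b) + (C1*sin(2^(2/3)*sqrt(3)*b/2) + C2*cos(2^(2/3)*sqrt(3)*b/2))*exp(2^(2/3)*b/2)


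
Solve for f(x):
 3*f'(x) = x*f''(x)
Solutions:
 f(x) = C1 + C2*x^4


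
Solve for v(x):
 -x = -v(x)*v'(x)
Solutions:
 v(x) = -sqrt(C1 + x^2)
 v(x) = sqrt(C1 + x^2)


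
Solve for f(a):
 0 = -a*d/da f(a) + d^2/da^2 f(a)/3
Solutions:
 f(a) = C1 + C2*erfi(sqrt(6)*a/2)


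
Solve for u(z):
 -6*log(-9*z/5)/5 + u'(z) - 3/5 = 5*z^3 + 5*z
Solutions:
 u(z) = C1 + 5*z^4/4 + 5*z^2/2 + 6*z*log(-z)/5 + 3*z*(-2*log(5) - 1 + 4*log(3))/5


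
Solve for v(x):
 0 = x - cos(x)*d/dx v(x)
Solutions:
 v(x) = C1 + Integral(x/cos(x), x)


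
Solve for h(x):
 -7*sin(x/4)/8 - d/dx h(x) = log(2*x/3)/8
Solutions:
 h(x) = C1 - x*log(x)/8 - x*log(2)/8 + x/8 + x*log(3)/8 + 7*cos(x/4)/2


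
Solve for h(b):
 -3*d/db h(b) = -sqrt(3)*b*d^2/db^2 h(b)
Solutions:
 h(b) = C1 + C2*b^(1 + sqrt(3))


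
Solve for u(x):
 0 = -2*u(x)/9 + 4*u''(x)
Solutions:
 u(x) = C1*exp(-sqrt(2)*x/6) + C2*exp(sqrt(2)*x/6)


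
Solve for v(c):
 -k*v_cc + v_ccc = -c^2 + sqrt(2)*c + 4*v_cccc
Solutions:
 v(c) = C1 + C2*c + C3*exp(c*(1 - sqrt(1 - 16*k))/8) + C4*exp(c*(sqrt(1 - 16*k) + 1)/8) + c^4/(12*k) + c^3*(-sqrt(2) + 2/k)/(6*k) + c^2*(-4 - sqrt(2)/2 + 1/k)/k^2


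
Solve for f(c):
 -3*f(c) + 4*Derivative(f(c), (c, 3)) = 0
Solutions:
 f(c) = C3*exp(6^(1/3)*c/2) + (C1*sin(2^(1/3)*3^(5/6)*c/4) + C2*cos(2^(1/3)*3^(5/6)*c/4))*exp(-6^(1/3)*c/4)


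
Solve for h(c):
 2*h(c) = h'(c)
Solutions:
 h(c) = C1*exp(2*c)


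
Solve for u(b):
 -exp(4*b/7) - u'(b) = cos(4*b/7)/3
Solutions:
 u(b) = C1 - 7*exp(4*b/7)/4 - 7*sin(4*b/7)/12


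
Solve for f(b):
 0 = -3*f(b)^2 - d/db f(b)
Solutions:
 f(b) = 1/(C1 + 3*b)


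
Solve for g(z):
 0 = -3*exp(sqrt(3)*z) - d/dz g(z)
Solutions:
 g(z) = C1 - sqrt(3)*exp(sqrt(3)*z)


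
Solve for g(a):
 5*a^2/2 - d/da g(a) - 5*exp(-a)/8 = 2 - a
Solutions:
 g(a) = C1 + 5*a^3/6 + a^2/2 - 2*a + 5*exp(-a)/8


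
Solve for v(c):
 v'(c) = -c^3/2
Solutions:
 v(c) = C1 - c^4/8


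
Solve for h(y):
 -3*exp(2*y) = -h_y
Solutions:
 h(y) = C1 + 3*exp(2*y)/2


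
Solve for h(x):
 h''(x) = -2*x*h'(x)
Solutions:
 h(x) = C1 + C2*erf(x)


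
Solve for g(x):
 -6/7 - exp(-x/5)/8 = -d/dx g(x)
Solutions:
 g(x) = C1 + 6*x/7 - 5*exp(-x/5)/8


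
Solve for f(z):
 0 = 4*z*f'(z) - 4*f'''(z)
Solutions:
 f(z) = C1 + Integral(C2*airyai(z) + C3*airybi(z), z)


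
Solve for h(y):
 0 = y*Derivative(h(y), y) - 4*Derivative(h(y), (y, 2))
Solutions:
 h(y) = C1 + C2*erfi(sqrt(2)*y/4)


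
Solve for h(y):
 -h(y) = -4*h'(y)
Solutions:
 h(y) = C1*exp(y/4)


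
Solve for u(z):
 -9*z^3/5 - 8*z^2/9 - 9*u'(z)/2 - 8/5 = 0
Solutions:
 u(z) = C1 - z^4/10 - 16*z^3/243 - 16*z/45


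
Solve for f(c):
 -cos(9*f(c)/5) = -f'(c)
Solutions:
 -c - 5*log(sin(9*f(c)/5) - 1)/18 + 5*log(sin(9*f(c)/5) + 1)/18 = C1


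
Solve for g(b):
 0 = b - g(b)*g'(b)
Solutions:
 g(b) = -sqrt(C1 + b^2)
 g(b) = sqrt(C1 + b^2)


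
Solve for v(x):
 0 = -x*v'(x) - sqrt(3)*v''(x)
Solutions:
 v(x) = C1 + C2*erf(sqrt(2)*3^(3/4)*x/6)


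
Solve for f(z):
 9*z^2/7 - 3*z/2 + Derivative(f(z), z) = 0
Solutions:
 f(z) = C1 - 3*z^3/7 + 3*z^2/4


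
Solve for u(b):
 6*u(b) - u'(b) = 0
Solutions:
 u(b) = C1*exp(6*b)


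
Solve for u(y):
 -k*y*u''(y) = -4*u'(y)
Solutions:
 u(y) = C1 + y^(((re(k) + 4)*re(k) + im(k)^2)/(re(k)^2 + im(k)^2))*(C2*sin(4*log(y)*Abs(im(k))/(re(k)^2 + im(k)^2)) + C3*cos(4*log(y)*im(k)/(re(k)^2 + im(k)^2)))


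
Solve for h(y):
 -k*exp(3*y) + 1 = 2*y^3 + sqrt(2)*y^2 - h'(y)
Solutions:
 h(y) = C1 + k*exp(3*y)/3 + y^4/2 + sqrt(2)*y^3/3 - y


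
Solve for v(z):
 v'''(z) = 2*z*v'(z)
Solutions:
 v(z) = C1 + Integral(C2*airyai(2^(1/3)*z) + C3*airybi(2^(1/3)*z), z)


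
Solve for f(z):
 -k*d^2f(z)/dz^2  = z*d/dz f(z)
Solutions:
 f(z) = C1 + C2*sqrt(k)*erf(sqrt(2)*z*sqrt(1/k)/2)


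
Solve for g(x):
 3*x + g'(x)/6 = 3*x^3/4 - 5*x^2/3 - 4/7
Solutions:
 g(x) = C1 + 9*x^4/8 - 10*x^3/3 - 9*x^2 - 24*x/7


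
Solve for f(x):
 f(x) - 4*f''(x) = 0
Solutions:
 f(x) = C1*exp(-x/2) + C2*exp(x/2)


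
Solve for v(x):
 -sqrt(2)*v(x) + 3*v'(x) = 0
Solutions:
 v(x) = C1*exp(sqrt(2)*x/3)


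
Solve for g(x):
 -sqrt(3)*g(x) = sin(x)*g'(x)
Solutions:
 g(x) = C1*(cos(x) + 1)^(sqrt(3)/2)/(cos(x) - 1)^(sqrt(3)/2)


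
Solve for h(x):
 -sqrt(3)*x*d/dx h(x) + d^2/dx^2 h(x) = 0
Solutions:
 h(x) = C1 + C2*erfi(sqrt(2)*3^(1/4)*x/2)


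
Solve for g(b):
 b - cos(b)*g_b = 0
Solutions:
 g(b) = C1 + Integral(b/cos(b), b)


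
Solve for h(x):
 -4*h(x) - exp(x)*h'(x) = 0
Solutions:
 h(x) = C1*exp(4*exp(-x))


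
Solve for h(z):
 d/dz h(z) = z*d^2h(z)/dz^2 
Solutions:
 h(z) = C1 + C2*z^2


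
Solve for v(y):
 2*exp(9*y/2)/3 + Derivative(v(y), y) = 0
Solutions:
 v(y) = C1 - 4*exp(9*y/2)/27


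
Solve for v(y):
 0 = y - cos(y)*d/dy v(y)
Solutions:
 v(y) = C1 + Integral(y/cos(y), y)


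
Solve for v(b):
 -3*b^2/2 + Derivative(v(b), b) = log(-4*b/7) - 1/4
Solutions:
 v(b) = C1 + b^3/2 + b*log(-b) + b*(-log(7) - 5/4 + 2*log(2))


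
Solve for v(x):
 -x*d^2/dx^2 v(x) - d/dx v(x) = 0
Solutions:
 v(x) = C1 + C2*log(x)


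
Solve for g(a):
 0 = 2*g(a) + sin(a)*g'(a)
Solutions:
 g(a) = C1*(cos(a) + 1)/(cos(a) - 1)


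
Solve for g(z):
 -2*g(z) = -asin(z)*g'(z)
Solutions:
 g(z) = C1*exp(2*Integral(1/asin(z), z))


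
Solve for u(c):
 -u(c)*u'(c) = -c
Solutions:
 u(c) = -sqrt(C1 + c^2)
 u(c) = sqrt(C1 + c^2)


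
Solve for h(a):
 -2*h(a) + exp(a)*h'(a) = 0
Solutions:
 h(a) = C1*exp(-2*exp(-a))


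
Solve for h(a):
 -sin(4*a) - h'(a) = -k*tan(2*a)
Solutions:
 h(a) = C1 - k*log(cos(2*a))/2 + cos(4*a)/4


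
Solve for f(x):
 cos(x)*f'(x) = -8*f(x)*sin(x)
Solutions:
 f(x) = C1*cos(x)^8


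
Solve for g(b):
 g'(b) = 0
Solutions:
 g(b) = C1


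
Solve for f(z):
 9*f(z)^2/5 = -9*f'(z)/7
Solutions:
 f(z) = 5/(C1 + 7*z)


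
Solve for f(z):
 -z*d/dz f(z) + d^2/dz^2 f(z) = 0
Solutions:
 f(z) = C1 + C2*erfi(sqrt(2)*z/2)


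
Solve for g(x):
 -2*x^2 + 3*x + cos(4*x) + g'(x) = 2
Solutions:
 g(x) = C1 + 2*x^3/3 - 3*x^2/2 + 2*x - sin(4*x)/4


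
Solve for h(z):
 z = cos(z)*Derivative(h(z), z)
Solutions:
 h(z) = C1 + Integral(z/cos(z), z)


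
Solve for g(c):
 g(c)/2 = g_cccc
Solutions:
 g(c) = C1*exp(-2^(3/4)*c/2) + C2*exp(2^(3/4)*c/2) + C3*sin(2^(3/4)*c/2) + C4*cos(2^(3/4)*c/2)


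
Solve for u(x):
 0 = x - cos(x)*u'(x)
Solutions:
 u(x) = C1 + Integral(x/cos(x), x)


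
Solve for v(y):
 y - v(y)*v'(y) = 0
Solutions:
 v(y) = -sqrt(C1 + y^2)
 v(y) = sqrt(C1 + y^2)


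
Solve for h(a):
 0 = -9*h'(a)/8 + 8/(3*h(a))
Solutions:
 h(a) = -sqrt(C1 + 384*a)/9
 h(a) = sqrt(C1 + 384*a)/9


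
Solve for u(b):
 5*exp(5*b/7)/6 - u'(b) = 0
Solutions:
 u(b) = C1 + 7*exp(5*b/7)/6


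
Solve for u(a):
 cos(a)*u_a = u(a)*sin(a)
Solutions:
 u(a) = C1/cos(a)


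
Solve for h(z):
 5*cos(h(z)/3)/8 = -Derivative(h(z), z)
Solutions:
 5*z/8 - 3*log(sin(h(z)/3) - 1)/2 + 3*log(sin(h(z)/3) + 1)/2 = C1


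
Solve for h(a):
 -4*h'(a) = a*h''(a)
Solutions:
 h(a) = C1 + C2/a^3


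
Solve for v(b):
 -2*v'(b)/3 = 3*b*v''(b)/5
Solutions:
 v(b) = C1 + C2/b^(1/9)


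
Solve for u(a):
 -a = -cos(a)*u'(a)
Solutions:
 u(a) = C1 + Integral(a/cos(a), a)


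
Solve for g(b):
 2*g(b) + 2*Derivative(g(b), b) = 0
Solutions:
 g(b) = C1*exp(-b)


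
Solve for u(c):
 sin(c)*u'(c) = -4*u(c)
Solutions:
 u(c) = C1*(cos(c)^2 + 2*cos(c) + 1)/(cos(c)^2 - 2*cos(c) + 1)


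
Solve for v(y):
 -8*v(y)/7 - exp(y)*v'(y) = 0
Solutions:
 v(y) = C1*exp(8*exp(-y)/7)


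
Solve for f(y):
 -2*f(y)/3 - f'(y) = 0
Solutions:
 f(y) = C1*exp(-2*y/3)


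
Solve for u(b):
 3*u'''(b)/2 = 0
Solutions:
 u(b) = C1 + C2*b + C3*b^2


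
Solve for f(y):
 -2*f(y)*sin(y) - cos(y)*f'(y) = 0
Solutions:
 f(y) = C1*cos(y)^2


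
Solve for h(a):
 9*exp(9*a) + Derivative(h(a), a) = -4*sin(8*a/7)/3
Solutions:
 h(a) = C1 - exp(9*a) + 7*cos(8*a/7)/6


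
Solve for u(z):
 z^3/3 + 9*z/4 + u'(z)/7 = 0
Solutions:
 u(z) = C1 - 7*z^4/12 - 63*z^2/8


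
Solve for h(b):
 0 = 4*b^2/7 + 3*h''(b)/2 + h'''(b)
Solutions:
 h(b) = C1 + C2*b + C3*exp(-3*b/2) - 2*b^4/63 + 16*b^3/189 - 32*b^2/189


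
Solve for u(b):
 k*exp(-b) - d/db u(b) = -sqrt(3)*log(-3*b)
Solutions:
 u(b) = C1 + sqrt(3)*b*log(-b) + sqrt(3)*b*(-1 + log(3)) - k*exp(-b)


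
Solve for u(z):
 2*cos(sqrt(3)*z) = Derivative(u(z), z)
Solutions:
 u(z) = C1 + 2*sqrt(3)*sin(sqrt(3)*z)/3


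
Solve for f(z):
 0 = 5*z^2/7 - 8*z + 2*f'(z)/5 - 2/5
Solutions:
 f(z) = C1 - 25*z^3/42 + 10*z^2 + z


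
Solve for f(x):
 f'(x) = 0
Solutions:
 f(x) = C1


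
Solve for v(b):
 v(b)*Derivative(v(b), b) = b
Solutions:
 v(b) = -sqrt(C1 + b^2)
 v(b) = sqrt(C1 + b^2)


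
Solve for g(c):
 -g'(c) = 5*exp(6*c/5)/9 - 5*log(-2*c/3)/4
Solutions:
 g(c) = C1 + 5*c*log(-c)/4 + 5*c*(-log(3) - 1 + log(2))/4 - 25*exp(6*c/5)/54


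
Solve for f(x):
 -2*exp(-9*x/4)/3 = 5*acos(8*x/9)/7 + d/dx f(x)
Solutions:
 f(x) = C1 - 5*x*acos(8*x/9)/7 + 5*sqrt(81 - 64*x^2)/56 + 8*exp(-9*x/4)/27


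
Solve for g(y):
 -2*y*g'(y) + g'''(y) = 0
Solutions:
 g(y) = C1 + Integral(C2*airyai(2^(1/3)*y) + C3*airybi(2^(1/3)*y), y)


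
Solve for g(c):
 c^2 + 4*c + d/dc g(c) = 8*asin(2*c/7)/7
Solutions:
 g(c) = C1 - c^3/3 - 2*c^2 + 8*c*asin(2*c/7)/7 + 4*sqrt(49 - 4*c^2)/7


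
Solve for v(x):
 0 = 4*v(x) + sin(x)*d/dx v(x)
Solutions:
 v(x) = C1*(cos(x)^2 + 2*cos(x) + 1)/(cos(x)^2 - 2*cos(x) + 1)


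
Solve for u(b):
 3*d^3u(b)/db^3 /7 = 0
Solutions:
 u(b) = C1 + C2*b + C3*b^2


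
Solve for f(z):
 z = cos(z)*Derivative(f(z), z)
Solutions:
 f(z) = C1 + Integral(z/cos(z), z)


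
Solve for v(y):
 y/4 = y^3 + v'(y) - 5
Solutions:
 v(y) = C1 - y^4/4 + y^2/8 + 5*y


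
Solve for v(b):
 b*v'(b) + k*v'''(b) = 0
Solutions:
 v(b) = C1 + Integral(C2*airyai(b*(-1/k)^(1/3)) + C3*airybi(b*(-1/k)^(1/3)), b)


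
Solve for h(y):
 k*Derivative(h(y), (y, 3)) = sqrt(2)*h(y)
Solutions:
 h(y) = C1*exp(2^(1/6)*y*(1/k)^(1/3)) + C2*exp(2^(1/6)*y*(-1 + sqrt(3)*I)*(1/k)^(1/3)/2) + C3*exp(-2^(1/6)*y*(1 + sqrt(3)*I)*(1/k)^(1/3)/2)


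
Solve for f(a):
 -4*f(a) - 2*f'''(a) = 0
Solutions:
 f(a) = C3*exp(-2^(1/3)*a) + (C1*sin(2^(1/3)*sqrt(3)*a/2) + C2*cos(2^(1/3)*sqrt(3)*a/2))*exp(2^(1/3)*a/2)


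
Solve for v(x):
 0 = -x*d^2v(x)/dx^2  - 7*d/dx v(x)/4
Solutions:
 v(x) = C1 + C2/x^(3/4)


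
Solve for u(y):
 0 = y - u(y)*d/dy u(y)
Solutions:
 u(y) = -sqrt(C1 + y^2)
 u(y) = sqrt(C1 + y^2)


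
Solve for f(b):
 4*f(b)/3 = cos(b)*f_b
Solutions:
 f(b) = C1*(sin(b) + 1)^(2/3)/(sin(b) - 1)^(2/3)


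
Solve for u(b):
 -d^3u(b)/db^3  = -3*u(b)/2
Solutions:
 u(b) = C3*exp(2^(2/3)*3^(1/3)*b/2) + (C1*sin(2^(2/3)*3^(5/6)*b/4) + C2*cos(2^(2/3)*3^(5/6)*b/4))*exp(-2^(2/3)*3^(1/3)*b/4)


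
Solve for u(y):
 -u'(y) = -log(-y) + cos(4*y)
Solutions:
 u(y) = C1 + y*log(-y) - y - sin(4*y)/4


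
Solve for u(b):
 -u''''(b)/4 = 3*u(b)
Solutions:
 u(b) = (C1*sin(3^(1/4)*b) + C2*cos(3^(1/4)*b))*exp(-3^(1/4)*b) + (C3*sin(3^(1/4)*b) + C4*cos(3^(1/4)*b))*exp(3^(1/4)*b)


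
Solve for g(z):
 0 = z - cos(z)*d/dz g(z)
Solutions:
 g(z) = C1 + Integral(z/cos(z), z)


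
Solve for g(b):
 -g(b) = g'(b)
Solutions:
 g(b) = C1*exp(-b)


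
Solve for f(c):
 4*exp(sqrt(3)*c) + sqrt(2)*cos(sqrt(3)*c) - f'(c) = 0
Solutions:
 f(c) = C1 + 4*sqrt(3)*exp(sqrt(3)*c)/3 + sqrt(6)*sin(sqrt(3)*c)/3


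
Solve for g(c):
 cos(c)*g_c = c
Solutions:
 g(c) = C1 + Integral(c/cos(c), c)


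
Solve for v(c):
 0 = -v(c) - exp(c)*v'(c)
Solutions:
 v(c) = C1*exp(exp(-c))


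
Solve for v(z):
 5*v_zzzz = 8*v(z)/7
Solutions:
 v(z) = C1*exp(-70^(3/4)*z/35) + C2*exp(70^(3/4)*z/35) + C3*sin(70^(3/4)*z/35) + C4*cos(70^(3/4)*z/35)


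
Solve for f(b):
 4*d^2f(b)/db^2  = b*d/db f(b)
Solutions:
 f(b) = C1 + C2*erfi(sqrt(2)*b/4)


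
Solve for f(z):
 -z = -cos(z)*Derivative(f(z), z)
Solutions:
 f(z) = C1 + Integral(z/cos(z), z)


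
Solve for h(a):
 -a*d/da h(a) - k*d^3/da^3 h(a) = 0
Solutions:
 h(a) = C1 + Integral(C2*airyai(a*(-1/k)^(1/3)) + C3*airybi(a*(-1/k)^(1/3)), a)


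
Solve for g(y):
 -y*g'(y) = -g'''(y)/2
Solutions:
 g(y) = C1 + Integral(C2*airyai(2^(1/3)*y) + C3*airybi(2^(1/3)*y), y)


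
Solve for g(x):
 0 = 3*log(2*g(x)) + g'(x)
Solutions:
 Integral(1/(log(_y) + log(2)), (_y, g(x)))/3 = C1 - x


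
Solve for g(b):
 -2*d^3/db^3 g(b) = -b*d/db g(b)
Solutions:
 g(b) = C1 + Integral(C2*airyai(2^(2/3)*b/2) + C3*airybi(2^(2/3)*b/2), b)


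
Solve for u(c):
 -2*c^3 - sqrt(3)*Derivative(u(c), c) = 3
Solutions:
 u(c) = C1 - sqrt(3)*c^4/6 - sqrt(3)*c


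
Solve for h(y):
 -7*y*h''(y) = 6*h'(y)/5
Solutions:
 h(y) = C1 + C2*y^(29/35)


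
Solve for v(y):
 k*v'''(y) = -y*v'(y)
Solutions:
 v(y) = C1 + Integral(C2*airyai(y*(-1/k)^(1/3)) + C3*airybi(y*(-1/k)^(1/3)), y)


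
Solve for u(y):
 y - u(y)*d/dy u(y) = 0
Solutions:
 u(y) = -sqrt(C1 + y^2)
 u(y) = sqrt(C1 + y^2)


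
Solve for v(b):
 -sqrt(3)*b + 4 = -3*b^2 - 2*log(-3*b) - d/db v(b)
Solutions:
 v(b) = C1 - b^3 + sqrt(3)*b^2/2 - 2*b*log(-b) + 2*b*(-log(3) - 1)


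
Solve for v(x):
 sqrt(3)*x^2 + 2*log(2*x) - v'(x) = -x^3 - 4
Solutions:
 v(x) = C1 + x^4/4 + sqrt(3)*x^3/3 + 2*x*log(x) + x*log(4) + 2*x


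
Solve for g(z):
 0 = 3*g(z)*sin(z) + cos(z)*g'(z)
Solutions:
 g(z) = C1*cos(z)^3


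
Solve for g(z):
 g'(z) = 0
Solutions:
 g(z) = C1


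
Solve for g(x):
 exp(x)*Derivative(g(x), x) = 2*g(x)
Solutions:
 g(x) = C1*exp(-2*exp(-x))


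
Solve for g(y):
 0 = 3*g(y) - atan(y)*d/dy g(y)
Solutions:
 g(y) = C1*exp(3*Integral(1/atan(y), y))


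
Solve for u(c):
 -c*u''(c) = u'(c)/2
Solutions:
 u(c) = C1 + C2*sqrt(c)


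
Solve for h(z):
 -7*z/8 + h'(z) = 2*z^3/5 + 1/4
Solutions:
 h(z) = C1 + z^4/10 + 7*z^2/16 + z/4


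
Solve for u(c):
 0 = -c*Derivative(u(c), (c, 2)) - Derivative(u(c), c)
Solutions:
 u(c) = C1 + C2*log(c)


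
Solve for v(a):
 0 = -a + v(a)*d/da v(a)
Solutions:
 v(a) = -sqrt(C1 + a^2)
 v(a) = sqrt(C1 + a^2)


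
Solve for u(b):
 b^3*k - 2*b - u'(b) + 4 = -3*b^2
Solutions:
 u(b) = C1 + b^4*k/4 + b^3 - b^2 + 4*b


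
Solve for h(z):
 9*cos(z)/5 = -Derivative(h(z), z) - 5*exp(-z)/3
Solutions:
 h(z) = C1 - 9*sin(z)/5 + 5*exp(-z)/3


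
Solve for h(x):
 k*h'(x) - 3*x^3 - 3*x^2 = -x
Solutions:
 h(x) = C1 + 3*x^4/(4*k) + x^3/k - x^2/(2*k)


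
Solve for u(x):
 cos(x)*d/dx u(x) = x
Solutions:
 u(x) = C1 + Integral(x/cos(x), x)


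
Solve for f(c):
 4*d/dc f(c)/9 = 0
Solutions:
 f(c) = C1


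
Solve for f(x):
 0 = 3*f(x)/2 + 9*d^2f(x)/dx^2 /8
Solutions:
 f(x) = C1*sin(2*sqrt(3)*x/3) + C2*cos(2*sqrt(3)*x/3)


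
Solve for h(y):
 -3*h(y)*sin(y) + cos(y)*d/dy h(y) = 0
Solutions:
 h(y) = C1/cos(y)^3


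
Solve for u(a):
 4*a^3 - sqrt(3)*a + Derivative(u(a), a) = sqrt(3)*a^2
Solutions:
 u(a) = C1 - a^4 + sqrt(3)*a^3/3 + sqrt(3)*a^2/2


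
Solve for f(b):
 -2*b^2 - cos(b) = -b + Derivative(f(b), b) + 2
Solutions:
 f(b) = C1 - 2*b^3/3 + b^2/2 - 2*b - sin(b)


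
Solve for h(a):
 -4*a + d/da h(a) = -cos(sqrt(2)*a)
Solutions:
 h(a) = C1 + 2*a^2 - sqrt(2)*sin(sqrt(2)*a)/2


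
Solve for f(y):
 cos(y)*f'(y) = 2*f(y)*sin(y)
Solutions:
 f(y) = C1/cos(y)^2


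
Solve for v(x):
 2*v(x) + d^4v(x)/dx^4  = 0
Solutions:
 v(x) = (C1*sin(2^(3/4)*x/2) + C2*cos(2^(3/4)*x/2))*exp(-2^(3/4)*x/2) + (C3*sin(2^(3/4)*x/2) + C4*cos(2^(3/4)*x/2))*exp(2^(3/4)*x/2)


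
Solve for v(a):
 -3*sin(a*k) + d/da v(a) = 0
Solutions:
 v(a) = C1 - 3*cos(a*k)/k


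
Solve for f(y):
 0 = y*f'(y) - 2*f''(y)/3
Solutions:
 f(y) = C1 + C2*erfi(sqrt(3)*y/2)


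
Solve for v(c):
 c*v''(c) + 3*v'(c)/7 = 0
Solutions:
 v(c) = C1 + C2*c^(4/7)


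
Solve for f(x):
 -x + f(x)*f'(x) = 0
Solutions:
 f(x) = -sqrt(C1 + x^2)
 f(x) = sqrt(C1 + x^2)


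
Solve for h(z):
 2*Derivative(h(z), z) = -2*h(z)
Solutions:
 h(z) = C1*exp(-z)


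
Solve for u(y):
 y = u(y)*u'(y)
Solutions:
 u(y) = -sqrt(C1 + y^2)
 u(y) = sqrt(C1 + y^2)


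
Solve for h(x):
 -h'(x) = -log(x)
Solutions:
 h(x) = C1 + x*log(x) - x


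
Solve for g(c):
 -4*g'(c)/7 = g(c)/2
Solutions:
 g(c) = C1*exp(-7*c/8)


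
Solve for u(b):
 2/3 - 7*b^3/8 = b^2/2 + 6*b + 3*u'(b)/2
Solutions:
 u(b) = C1 - 7*b^4/48 - b^3/9 - 2*b^2 + 4*b/9


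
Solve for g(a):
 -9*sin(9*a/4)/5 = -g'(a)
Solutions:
 g(a) = C1 - 4*cos(9*a/4)/5


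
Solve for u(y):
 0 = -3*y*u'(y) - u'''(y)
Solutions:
 u(y) = C1 + Integral(C2*airyai(-3^(1/3)*y) + C3*airybi(-3^(1/3)*y), y)


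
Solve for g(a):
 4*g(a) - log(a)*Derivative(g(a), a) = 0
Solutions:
 g(a) = C1*exp(4*li(a))


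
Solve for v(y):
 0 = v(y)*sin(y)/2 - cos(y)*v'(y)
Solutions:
 v(y) = C1/sqrt(cos(y))


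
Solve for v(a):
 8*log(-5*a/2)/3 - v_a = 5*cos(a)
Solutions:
 v(a) = C1 + 8*a*log(-a)/3 - 8*a/3 - 8*a*log(2)/3 + 8*a*log(5)/3 - 5*sin(a)


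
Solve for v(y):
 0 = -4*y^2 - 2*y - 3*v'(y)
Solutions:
 v(y) = C1 - 4*y^3/9 - y^2/3


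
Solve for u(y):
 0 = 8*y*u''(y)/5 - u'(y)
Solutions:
 u(y) = C1 + C2*y^(13/8)


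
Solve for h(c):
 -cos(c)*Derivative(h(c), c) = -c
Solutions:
 h(c) = C1 + Integral(c/cos(c), c)


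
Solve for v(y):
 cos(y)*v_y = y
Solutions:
 v(y) = C1 + Integral(y/cos(y), y)


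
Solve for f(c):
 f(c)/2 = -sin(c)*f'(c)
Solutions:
 f(c) = C1*(cos(c) + 1)^(1/4)/(cos(c) - 1)^(1/4)


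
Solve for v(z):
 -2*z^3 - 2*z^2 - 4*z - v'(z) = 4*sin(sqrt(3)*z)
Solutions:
 v(z) = C1 - z^4/2 - 2*z^3/3 - 2*z^2 + 4*sqrt(3)*cos(sqrt(3)*z)/3


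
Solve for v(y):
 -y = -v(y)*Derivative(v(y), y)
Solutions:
 v(y) = -sqrt(C1 + y^2)
 v(y) = sqrt(C1 + y^2)


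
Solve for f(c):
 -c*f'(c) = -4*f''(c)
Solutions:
 f(c) = C1 + C2*erfi(sqrt(2)*c/4)


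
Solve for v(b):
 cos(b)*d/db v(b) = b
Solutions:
 v(b) = C1 + Integral(b/cos(b), b)


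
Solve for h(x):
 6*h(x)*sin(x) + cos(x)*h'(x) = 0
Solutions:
 h(x) = C1*cos(x)^6


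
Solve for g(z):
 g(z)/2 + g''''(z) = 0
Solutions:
 g(z) = (C1*sin(2^(1/4)*z/2) + C2*cos(2^(1/4)*z/2))*exp(-2^(1/4)*z/2) + (C3*sin(2^(1/4)*z/2) + C4*cos(2^(1/4)*z/2))*exp(2^(1/4)*z/2)


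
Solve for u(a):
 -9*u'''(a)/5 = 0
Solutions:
 u(a) = C1 + C2*a + C3*a^2


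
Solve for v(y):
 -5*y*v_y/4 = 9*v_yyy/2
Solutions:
 v(y) = C1 + Integral(C2*airyai(-60^(1/3)*y/6) + C3*airybi(-60^(1/3)*y/6), y)


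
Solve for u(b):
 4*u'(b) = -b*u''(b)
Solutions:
 u(b) = C1 + C2/b^3


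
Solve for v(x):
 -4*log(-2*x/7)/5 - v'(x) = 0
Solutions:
 v(x) = C1 - 4*x*log(-x)/5 + 4*x*(-log(2) + 1 + log(7))/5


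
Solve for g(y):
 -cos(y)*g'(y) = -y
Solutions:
 g(y) = C1 + Integral(y/cos(y), y)


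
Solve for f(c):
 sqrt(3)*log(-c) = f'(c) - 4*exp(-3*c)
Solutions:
 f(c) = C1 + sqrt(3)*c*log(-c) - sqrt(3)*c - 4*exp(-3*c)/3


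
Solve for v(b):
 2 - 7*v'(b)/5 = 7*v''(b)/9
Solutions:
 v(b) = C1 + C2*exp(-9*b/5) + 10*b/7


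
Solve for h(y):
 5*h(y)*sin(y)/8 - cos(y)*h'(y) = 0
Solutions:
 h(y) = C1/cos(y)^(5/8)


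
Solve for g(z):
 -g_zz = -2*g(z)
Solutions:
 g(z) = C1*exp(-sqrt(2)*z) + C2*exp(sqrt(2)*z)


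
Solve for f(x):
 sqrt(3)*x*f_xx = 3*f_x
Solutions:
 f(x) = C1 + C2*x^(1 + sqrt(3))


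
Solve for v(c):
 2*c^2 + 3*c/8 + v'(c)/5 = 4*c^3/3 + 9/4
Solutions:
 v(c) = C1 + 5*c^4/3 - 10*c^3/3 - 15*c^2/16 + 45*c/4


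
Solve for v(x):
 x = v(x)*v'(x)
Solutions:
 v(x) = -sqrt(C1 + x^2)
 v(x) = sqrt(C1 + x^2)


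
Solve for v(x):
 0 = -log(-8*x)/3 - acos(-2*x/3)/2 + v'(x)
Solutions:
 v(x) = C1 + x*log(-x)/3 + x*acos(-2*x/3)/2 - x/3 + x*log(2) + sqrt(9 - 4*x^2)/4


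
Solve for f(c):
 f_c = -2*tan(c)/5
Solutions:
 f(c) = C1 + 2*log(cos(c))/5


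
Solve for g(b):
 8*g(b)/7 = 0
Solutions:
 g(b) = 0


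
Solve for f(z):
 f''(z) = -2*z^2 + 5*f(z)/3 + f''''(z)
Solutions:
 f(z) = 6*z^2/5 + (C1*sin(3^(3/4)*5^(1/4)*z*sin(atan(sqrt(51)/3)/2)/3) + C2*cos(3^(3/4)*5^(1/4)*z*sin(atan(sqrt(51)/3)/2)/3))*exp(-3^(3/4)*5^(1/4)*z*cos(atan(sqrt(51)/3)/2)/3) + (C3*sin(3^(3/4)*5^(1/4)*z*sin(atan(sqrt(51)/3)/2)/3) + C4*cos(3^(3/4)*5^(1/4)*z*sin(atan(sqrt(51)/3)/2)/3))*exp(3^(3/4)*5^(1/4)*z*cos(atan(sqrt(51)/3)/2)/3) + 36/25


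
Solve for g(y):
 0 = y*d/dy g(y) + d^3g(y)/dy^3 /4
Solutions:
 g(y) = C1 + Integral(C2*airyai(-2^(2/3)*y) + C3*airybi(-2^(2/3)*y), y)


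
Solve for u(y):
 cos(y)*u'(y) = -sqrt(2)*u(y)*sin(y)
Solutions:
 u(y) = C1*cos(y)^(sqrt(2))


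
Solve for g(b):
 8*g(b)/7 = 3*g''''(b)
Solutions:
 g(b) = C1*exp(-42^(3/4)*b/21) + C2*exp(42^(3/4)*b/21) + C3*sin(42^(3/4)*b/21) + C4*cos(42^(3/4)*b/21)


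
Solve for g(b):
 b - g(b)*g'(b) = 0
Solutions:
 g(b) = -sqrt(C1 + b^2)
 g(b) = sqrt(C1 + b^2)


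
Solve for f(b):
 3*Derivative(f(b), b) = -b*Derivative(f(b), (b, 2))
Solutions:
 f(b) = C1 + C2/b^2


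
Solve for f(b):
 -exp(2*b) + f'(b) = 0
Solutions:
 f(b) = C1 + exp(2*b)/2


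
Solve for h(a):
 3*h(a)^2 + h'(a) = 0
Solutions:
 h(a) = 1/(C1 + 3*a)


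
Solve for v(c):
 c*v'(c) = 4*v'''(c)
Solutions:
 v(c) = C1 + Integral(C2*airyai(2^(1/3)*c/2) + C3*airybi(2^(1/3)*c/2), c)


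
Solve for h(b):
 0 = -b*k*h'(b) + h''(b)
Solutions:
 h(b) = Piecewise((-sqrt(2)*sqrt(pi)*C1*erf(sqrt(2)*b*sqrt(-k)/2)/(2*sqrt(-k)) - C2, (k > 0) | (k < 0)), (-C1*b - C2, True))


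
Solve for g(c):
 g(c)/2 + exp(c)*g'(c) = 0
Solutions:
 g(c) = C1*exp(exp(-c)/2)


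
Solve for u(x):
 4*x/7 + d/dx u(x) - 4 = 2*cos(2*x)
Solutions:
 u(x) = C1 - 2*x^2/7 + 4*x + 2*sin(x)*cos(x)


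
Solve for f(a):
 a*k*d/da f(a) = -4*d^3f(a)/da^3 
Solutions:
 f(a) = C1 + Integral(C2*airyai(2^(1/3)*a*(-k)^(1/3)/2) + C3*airybi(2^(1/3)*a*(-k)^(1/3)/2), a)


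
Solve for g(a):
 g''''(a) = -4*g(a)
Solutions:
 g(a) = (C1*sin(a) + C2*cos(a))*exp(-a) + (C3*sin(a) + C4*cos(a))*exp(a)


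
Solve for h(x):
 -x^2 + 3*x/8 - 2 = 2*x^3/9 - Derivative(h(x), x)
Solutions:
 h(x) = C1 + x^4/18 + x^3/3 - 3*x^2/16 + 2*x


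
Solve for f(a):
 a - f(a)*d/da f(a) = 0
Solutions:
 f(a) = -sqrt(C1 + a^2)
 f(a) = sqrt(C1 + a^2)


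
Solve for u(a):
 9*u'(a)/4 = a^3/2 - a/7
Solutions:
 u(a) = C1 + a^4/18 - 2*a^2/63


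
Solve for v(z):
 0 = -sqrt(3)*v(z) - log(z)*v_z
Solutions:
 v(z) = C1*exp(-sqrt(3)*li(z))


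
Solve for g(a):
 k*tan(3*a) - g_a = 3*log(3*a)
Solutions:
 g(a) = C1 - 3*a*log(a) - 3*a*log(3) + 3*a - k*log(cos(3*a))/3


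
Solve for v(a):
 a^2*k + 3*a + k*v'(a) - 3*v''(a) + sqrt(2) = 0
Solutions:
 v(a) = C1 + C2*exp(a*k/3) - a^3/3 - 9*a^2/(2*k) - sqrt(2)*a/k - 27*a/k^2


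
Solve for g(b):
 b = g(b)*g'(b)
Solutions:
 g(b) = -sqrt(C1 + b^2)
 g(b) = sqrt(C1 + b^2)


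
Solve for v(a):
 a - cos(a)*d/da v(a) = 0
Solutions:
 v(a) = C1 + Integral(a/cos(a), a)


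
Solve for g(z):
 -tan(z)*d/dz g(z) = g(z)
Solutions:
 g(z) = C1/sin(z)


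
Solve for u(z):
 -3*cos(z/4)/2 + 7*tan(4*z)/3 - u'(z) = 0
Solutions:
 u(z) = C1 - 7*log(cos(4*z))/12 - 6*sin(z/4)


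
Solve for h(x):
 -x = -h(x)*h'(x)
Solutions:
 h(x) = -sqrt(C1 + x^2)
 h(x) = sqrt(C1 + x^2)


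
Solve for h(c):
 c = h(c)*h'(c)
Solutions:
 h(c) = -sqrt(C1 + c^2)
 h(c) = sqrt(C1 + c^2)


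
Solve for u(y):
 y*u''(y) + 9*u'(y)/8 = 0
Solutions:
 u(y) = C1 + C2/y^(1/8)


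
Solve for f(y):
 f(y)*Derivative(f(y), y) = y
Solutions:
 f(y) = -sqrt(C1 + y^2)
 f(y) = sqrt(C1 + y^2)


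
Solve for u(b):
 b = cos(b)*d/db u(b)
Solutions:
 u(b) = C1 + Integral(b/cos(b), b)


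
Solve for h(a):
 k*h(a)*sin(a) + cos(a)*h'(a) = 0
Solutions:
 h(a) = C1*exp(k*log(cos(a)))


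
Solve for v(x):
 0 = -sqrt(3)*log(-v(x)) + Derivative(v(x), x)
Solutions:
 -li(-v(x)) = C1 + sqrt(3)*x


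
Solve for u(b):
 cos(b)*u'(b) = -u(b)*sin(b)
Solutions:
 u(b) = C1*cos(b)


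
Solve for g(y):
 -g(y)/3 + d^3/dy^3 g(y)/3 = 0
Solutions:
 g(y) = C3*exp(y) + (C1*sin(sqrt(3)*y/2) + C2*cos(sqrt(3)*y/2))*exp(-y/2)


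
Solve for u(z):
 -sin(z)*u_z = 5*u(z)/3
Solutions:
 u(z) = C1*(cos(z) + 1)^(5/6)/(cos(z) - 1)^(5/6)


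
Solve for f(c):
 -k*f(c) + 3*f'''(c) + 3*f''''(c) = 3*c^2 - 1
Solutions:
 f(c) = C1*exp(c*Piecewise((-sqrt(-3^(2/3)*k^(1/3)/3 + 1/4)/2 - sqrt(3^(2/3)*k^(1/3)/3 + 1/2 + 1/(4*sqrt(-3^(2/3)*k^(1/3)/3 + 1/4)))/2 - 1/4, Eq(k, 0)), (-sqrt(-2*k/(9*(-k/48 + sqrt(k^3/729 + k^2/2304))^(1/3)) + 2*(-k/48 + sqrt(k^3/729 + k^2/2304))^(1/3) + 1/4)/2 - sqrt(2*k/(9*(-k/48 + sqrt(k^3/729 + k^2/2304))^(1/3)) - 2*(-k/48 + sqrt(k^3/729 + k^2/2304))^(1/3) + 1/2 + 1/(4*sqrt(-2*k/(9*(-k/48 + sqrt(k^3/729 + k^2/2304))^(1/3)) + 2*(-k/48 + sqrt(k^3/729 + k^2/2304))^(1/3) + 1/4)))/2 - 1/4, True))) + C2*exp(c*Piecewise((-sqrt(-3^(2/3)*k^(1/3)/3 + 1/4)/2 + sqrt(3^(2/3)*k^(1/3)/3 + 1/2 + 1/(4*sqrt(-3^(2/3)*k^(1/3)/3 + 1/4)))/2 - 1/4, Eq(k, 0)), (-sqrt(-2*k/(9*(-k/48 + sqrt(k^3/729 + k^2/2304))^(1/3)) + 2*(-k/48 + sqrt(k^3/729 + k^2/2304))^(1/3) + 1/4)/2 + sqrt(2*k/(9*(-k/48 + sqrt(k^3/729 + k^2/2304))^(1/3)) - 2*(-k/48 + sqrt(k^3/729 + k^2/2304))^(1/3) + 1/2 + 1/(4*sqrt(-2*k/(9*(-k/48 + sqrt(k^3/729 + k^2/2304))^(1/3)) + 2*(-k/48 + sqrt(k^3/729 + k^2/2304))^(1/3) + 1/4)))/2 - 1/4, True))) + C3*exp(c*Piecewise((sqrt(-3^(2/3)*k^(1/3)/3 + 1/4)/2 - sqrt(3^(2/3)*k^(1/3)/3 + 1/2 - 1/(4*sqrt(-3^(2/3)*k^(1/3)/3 + 1/4)))/2 - 1/4, Eq(k, 0)), (sqrt(-2*k/(9*(-k/48 + sqrt(k^3/729 + k^2/2304))^(1/3)) + 2*(-k/48 + sqrt(k^3/729 + k^2/2304))^(1/3) + 1/4)/2 - sqrt(2*k/(9*(-k/48 + sqrt(k^3/729 + k^2/2304))^(1/3)) - 2*(-k/48 + sqrt(k^3/729 + k^2/2304))^(1/3) + 1/2 - 1/(4*sqrt(-2*k/(9*(-k/48 + sqrt(k^3/729 + k^2/2304))^(1/3)) + 2*(-k/48 + sqrt(k^3/729 + k^2/2304))^(1/3) + 1/4)))/2 - 1/4, True))) + C4*exp(c*Piecewise((sqrt(-3^(2/3)*k^(1/3)/3 + 1/4)/2 + sqrt(3^(2/3)*k^(1/3)/3 + 1/2 - 1/(4*sqrt(-3^(2/3)*k^(1/3)/3 + 1/4)))/2 - 1/4, Eq(k, 0)), (sqrt(-2*k/(9*(-k/48 + sqrt(k^3/729 + k^2/2304))^(1/3)) + 2*(-k/48 + sqrt(k^3/729 + k^2/2304))^(1/3) + 1/4)/2 + sqrt(2*k/(9*(-k/48 + sqrt(k^3/729 + k^2/2304))^(1/3)) - 2*(-k/48 + sqrt(k^3/729 + k^2/2304))^(1/3) + 1/2 - 1/(4*sqrt(-2*k/(9*(-k/48 + sqrt(k^3/729 + k^2/2304))^(1/3)) + 2*(-k/48 + sqrt(k^3/729 + k^2/2304))^(1/3) + 1/4)))/2 - 1/4, True))) - 3*c^2/k + 1/k
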